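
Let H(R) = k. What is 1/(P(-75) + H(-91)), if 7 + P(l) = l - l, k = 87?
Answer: 1/80 ≈ 0.012500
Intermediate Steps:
H(R) = 87
P(l) = -7 (P(l) = -7 + (l - l) = -7 + 0 = -7)
1/(P(-75) + H(-91)) = 1/(-7 + 87) = 1/80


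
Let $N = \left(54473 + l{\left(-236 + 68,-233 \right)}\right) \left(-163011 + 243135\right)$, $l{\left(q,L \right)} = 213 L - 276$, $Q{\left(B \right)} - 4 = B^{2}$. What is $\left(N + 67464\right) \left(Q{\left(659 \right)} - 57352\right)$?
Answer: $137985331840968$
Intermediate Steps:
$Q{\left(B \right)} = 4 + B^{2}$
$l{\left(q,L \right)} = -276 + 213 L$
$N = 366006432$ ($N = \left(54473 + \left(-276 + 213 \left(-233\right)\right)\right) \left(-163011 + 243135\right) = \left(54473 - 49905\right) 80124 = 4568 \cdot 80124 = 366006432$)
$\left(N + 67464\right) \left(Q{\left(659 \right)} - 57352\right) = \left(366006432 + 67464\right) \left(\left(4 + 659^{2}\right) - 57352\right) = 366073896 \left(\left(4 + 434281\right) - 57352\right) = 366073896 \left(434285 - 57352\right) = 366073896 \cdot 376933 = 137985331840968$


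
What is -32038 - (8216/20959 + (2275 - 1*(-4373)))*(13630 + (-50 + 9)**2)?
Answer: -2134162078970/20959 ≈ -1.0183e+8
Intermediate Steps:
-32038 - (8216/20959 + (2275 - 1*(-4373)))*(13630 + (-50 + 9)**2) = -32038 - (8216*(1/20959) + (2275 + 4373))*(13630 + (-41)**2) = -32038 - (8216/20959 + 6648)*(13630 + 1681) = -32038 - 139343648*15311/20959 = -32038 - 1*2133490594528/20959 = -32038 - 2133490594528/20959 = -2134162078970/20959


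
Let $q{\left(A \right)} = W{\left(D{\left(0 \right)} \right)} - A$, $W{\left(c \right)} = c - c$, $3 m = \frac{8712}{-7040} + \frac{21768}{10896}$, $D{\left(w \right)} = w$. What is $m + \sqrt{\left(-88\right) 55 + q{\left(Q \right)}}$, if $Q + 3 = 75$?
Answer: $\frac{13807}{54480} + 4 i \sqrt{307} \approx 0.25343 + 70.086 i$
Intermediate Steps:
$Q = 72$ ($Q = -3 + 75 = 72$)
$m = \frac{13807}{54480}$ ($m = \frac{\frac{8712}{-7040} + \frac{21768}{10896}}{3} = \frac{8712 \left(- \frac{1}{7040}\right) + 21768 \cdot \frac{1}{10896}}{3} = \frac{- \frac{99}{80} + \frac{907}{454}}{3} = \frac{1}{3} \cdot \frac{13807}{18160} = \frac{13807}{54480} \approx 0.25343$)
$W{\left(c \right)} = 0$
$q{\left(A \right)} = - A$ ($q{\left(A \right)} = 0 - A = - A$)
$m + \sqrt{\left(-88\right) 55 + q{\left(Q \right)}} = \frac{13807}{54480} + \sqrt{\left(-88\right) 55 - 72} = \frac{13807}{54480} + \sqrt{-4840 - 72} = \frac{13807}{54480} + \sqrt{-4912} = \frac{13807}{54480} + 4 i \sqrt{307}$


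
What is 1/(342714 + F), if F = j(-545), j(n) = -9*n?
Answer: 1/347619 ≈ 2.8767e-6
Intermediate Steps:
F = 4905 (F = -9*(-545) = 4905)
1/(342714 + F) = 1/(342714 + 4905) = 1/347619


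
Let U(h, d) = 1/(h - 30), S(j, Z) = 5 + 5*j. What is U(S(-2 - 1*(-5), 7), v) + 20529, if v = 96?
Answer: 205289/10 ≈ 20529.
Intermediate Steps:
U(h, d) = 1/(-30 + h)
U(S(-2 - 1*(-5), 7), v) + 20529 = 1/(-30 + (5 + 5*(-2 - 1*(-5)))) + 20529 = 1/(-30 + (5 + 5*(-2 + 5))) + 20529 = 1/(-30 + (5 + 5*3)) + 20529 = 1/(-30 + (5 + 15)) + 20529 = 1/(-30 + 20) + 20529 = 1/(-10) + 20529 = -1/10 + 20529 = 205289/10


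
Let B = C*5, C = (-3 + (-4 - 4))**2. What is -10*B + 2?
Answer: -6048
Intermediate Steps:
C = 121 (C = (-3 - 8)**2 = (-11)**2 = 121)
B = 605 (B = 121*5 = 605)
-10*B + 2 = -10*605 + 2 = -6050 + 2 = -6048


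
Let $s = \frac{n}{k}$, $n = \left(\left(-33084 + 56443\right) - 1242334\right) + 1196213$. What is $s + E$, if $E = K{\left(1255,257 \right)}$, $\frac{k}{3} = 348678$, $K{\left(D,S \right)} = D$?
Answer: $\frac{656374954}{523017} \approx 1255.0$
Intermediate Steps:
$k = 1046034$ ($k = 3 \cdot 348678 = 1046034$)
$n = -22762$ ($n = \left(23359 - 1242334\right) + 1196213 = -1218975 + 1196213 = -22762$)
$E = 1255$
$s = - \frac{11381}{523017}$ ($s = - \frac{22762}{1046034} = \left(-22762\right) \frac{1}{1046034} = - \frac{11381}{523017} \approx -0.02176$)
$s + E = - \frac{11381}{523017} + 1255 = \frac{656374954}{523017}$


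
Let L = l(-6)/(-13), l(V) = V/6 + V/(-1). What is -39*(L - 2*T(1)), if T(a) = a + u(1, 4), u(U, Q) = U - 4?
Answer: -141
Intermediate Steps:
u(U, Q) = -4 + U
T(a) = -3 + a (T(a) = a + (-4 + 1) = a - 3 = -3 + a)
l(V) = -5*V/6 (l(V) = V*(1/6) + V*(-1) = V/6 - V = -5*V/6)
L = -5/13 (L = -5/6*(-6)/(-13) = 5*(-1/13) = -5/13 ≈ -0.38462)
-39*(L - 2*T(1)) = -39*(-5/13 - 2*(-3 + 1)) = -39*(-5/13 - 2*(-2)) = -39*(-5/13 + 4) = -39*47/13 = -141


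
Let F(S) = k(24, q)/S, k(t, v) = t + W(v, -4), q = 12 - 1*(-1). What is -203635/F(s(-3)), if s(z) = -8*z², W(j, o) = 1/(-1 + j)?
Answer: 175940640/289 ≈ 6.0879e+5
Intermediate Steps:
q = 13 (q = 12 + 1 = 13)
k(t, v) = t + 1/(-1 + v)
F(S) = 289/(12*S) (F(S) = ((1 + 24*(-1 + 13))/(-1 + 13))/S = ((1 + 24*12)/12)/S = ((1 + 288)/12)/S = ((1/12)*289)/S = 289/(12*S))
-203635/F(s(-3)) = -203635/(289/(12*((-8*(-3)²)))) = -203635/(289/(12*((-8*9)))) = -203635/((289/12)/(-72)) = -203635/((289/12)*(-1/72)) = -203635/(-289/864) = -203635*(-864/289) = 175940640/289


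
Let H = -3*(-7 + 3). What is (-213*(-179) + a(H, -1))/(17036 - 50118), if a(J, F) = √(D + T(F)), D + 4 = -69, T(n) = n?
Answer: -38127/33082 - I*√74/33082 ≈ -1.1525 - 0.00026003*I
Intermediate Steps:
D = -73 (D = -4 - 69 = -73)
H = 12 (H = -3*(-4) = 12)
a(J, F) = √(-73 + F)
(-213*(-179) + a(H, -1))/(17036 - 50118) = (-213*(-179) + √(-73 - 1))/(17036 - 50118) = (38127 + √(-74))/(-33082) = (38127 + I*√74)*(-1/33082) = -38127/33082 - I*√74/33082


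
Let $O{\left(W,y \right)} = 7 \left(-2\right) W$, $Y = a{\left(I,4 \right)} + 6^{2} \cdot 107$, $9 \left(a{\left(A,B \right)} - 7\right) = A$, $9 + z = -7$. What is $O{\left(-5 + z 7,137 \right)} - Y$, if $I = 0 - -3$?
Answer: $- \frac{6664}{3} \approx -2221.3$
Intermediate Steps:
$z = -16$ ($z = -9 - 7 = -16$)
$I = 3$ ($I = 0 + 3 = 3$)
$a{\left(A,B \right)} = 7 + \frac{A}{9}$
$Y = \frac{11578}{3}$ ($Y = \left(7 + \frac{1}{9} \cdot 3\right) + 6^{2} \cdot 107 = \left(7 + \frac{1}{3}\right) + 36 \cdot 107 = \frac{22}{3} + 3852 = \frac{11578}{3} \approx 3859.3$)
$O{\left(W,y \right)} = - 14 W$
$O{\left(-5 + z 7,137 \right)} - Y = - 14 \left(-5 - 112\right) - \frac{11578}{3} = \left(-14\right) \left(-117\right) - \frac{11578}{3} = 1638 - \frac{11578}{3} = - \frac{6664}{3}$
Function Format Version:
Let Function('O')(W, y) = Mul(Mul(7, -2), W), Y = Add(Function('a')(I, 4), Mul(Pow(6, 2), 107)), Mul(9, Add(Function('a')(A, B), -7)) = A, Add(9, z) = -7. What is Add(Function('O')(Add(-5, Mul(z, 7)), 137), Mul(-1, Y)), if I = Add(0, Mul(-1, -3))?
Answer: Rational(-6664, 3) ≈ -2221.3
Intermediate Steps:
z = -16 (z = Add(-9, -7) = -16)
I = 3 (I = Add(0, 3) = 3)
Function('a')(A, B) = Add(7, Mul(Rational(1, 9), A))
Y = Rational(11578, 3) (Y = Add(Add(7, Mul(Rational(1, 9), 3)), Mul(Pow(6, 2), 107)) = Add(Add(7, Rational(1, 3)), Mul(36, 107)) = Add(Rational(22, 3), 3852) = Rational(11578, 3) ≈ 3859.3)
Function('O')(W, y) = Mul(-14, W)
Add(Function('O')(Add(-5, Mul(z, 7)), 137), Mul(-1, Y)) = Add(Mul(-14, Add(-5, Mul(-16, 7))), Mul(-1, Rational(11578, 3))) = Add(Mul(-14, Add(-5, -112)), Rational(-11578, 3)) = Add(Mul(-14, -117), Rational(-11578, 3)) = Add(1638, Rational(-11578, 3)) = Rational(-6664, 3)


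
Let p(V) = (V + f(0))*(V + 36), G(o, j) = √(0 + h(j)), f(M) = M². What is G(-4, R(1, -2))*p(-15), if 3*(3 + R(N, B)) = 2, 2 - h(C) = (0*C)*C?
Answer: -315*√2 ≈ -445.48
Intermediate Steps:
h(C) = 2 (h(C) = 2 - 0*C*C = 2 - 0*C = 2 - 1*0 = 2 + 0 = 2)
R(N, B) = -7/3 (R(N, B) = -3 + (⅓)*2 = -3 + ⅔ = -7/3)
G(o, j) = √2 (G(o, j) = √(0 + 2) = √2)
p(V) = V*(36 + V) (p(V) = (V + 0²)*(V + 36) = (V + 0)*(36 + V) = V*(36 + V))
G(-4, R(1, -2))*p(-15) = √2*(-15*(36 - 15)) = √2*(-15*21) = √2*(-315) = -315*√2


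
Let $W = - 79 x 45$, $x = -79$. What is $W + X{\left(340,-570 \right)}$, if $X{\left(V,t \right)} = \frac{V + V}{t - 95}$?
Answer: $\frac{37352249}{133} \approx 2.8084 \cdot 10^{5}$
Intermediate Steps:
$W = 280845$ ($W = \left(-79\right) \left(-79\right) 45 = 6241 \cdot 45 = 280845$)
$X{\left(V,t \right)} = \frac{2 V}{-95 + t}$
$W + X{\left(340,-570 \right)} = 280845 + 2 \cdot 340 \frac{1}{-95 - 570} = 280845 + 2 \cdot 340 \frac{1}{-665} = 280845 + 2 \cdot 340 \left(- \frac{1}{665}\right) = 280845 - \frac{136}{133} = \frac{37352249}{133}$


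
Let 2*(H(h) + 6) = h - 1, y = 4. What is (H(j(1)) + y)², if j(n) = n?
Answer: 4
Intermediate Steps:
H(h) = -13/2 + h/2 (H(h) = -6 + (h - 1)/2 = -6 + (-1 + h)/2 = -6 + (-½ + h/2) = -13/2 + h/2)
(H(j(1)) + y)² = ((-13/2 + (½)*1) + 4)² = ((-13/2 + ½) + 4)² = (-6 + 4)² = (-2)² = 4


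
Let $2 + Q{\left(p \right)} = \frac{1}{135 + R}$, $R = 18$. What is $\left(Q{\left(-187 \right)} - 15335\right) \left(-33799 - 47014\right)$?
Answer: $\frac{189632553280}{153} \approx 1.2394 \cdot 10^{9}$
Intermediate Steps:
$Q{\left(p \right)} = - \frac{305}{153}$ ($Q{\left(p \right)} = -2 + \frac{1}{135 + 18} = -2 + \frac{1}{153} = - \frac{305}{153}$)
$\left(Q{\left(-187 \right)} - 15335\right) \left(-33799 - 47014\right) = \left(- \frac{305}{153} - 15335\right) \left(-33799 - 47014\right) = \left(- \frac{2346560}{153}\right) \left(-80813\right) = \frac{189632553280}{153}$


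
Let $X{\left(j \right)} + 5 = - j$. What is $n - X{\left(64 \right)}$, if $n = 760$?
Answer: $829$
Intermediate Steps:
$X{\left(j \right)} = -5 - j$
$n - X{\left(64 \right)} = 760 - \left(-5 - 64\right) = 760 - -69 = 760 + 69 = 829$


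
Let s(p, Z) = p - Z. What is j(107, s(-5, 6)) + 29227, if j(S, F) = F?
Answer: 29216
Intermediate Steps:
j(107, s(-5, 6)) + 29227 = (-5 - 1*6) + 29227 = (-5 - 6) + 29227 = -11 + 29227 = 29216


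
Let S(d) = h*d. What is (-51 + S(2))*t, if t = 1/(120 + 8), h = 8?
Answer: -35/128 ≈ -0.27344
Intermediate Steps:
S(d) = 8*d
t = 1/128 ≈ 0.0078125
(-51 + S(2))*t = (-51 + 8*2)*(1/128) = (-51 + 16)*(1/128) = -35*1/128 = -35/128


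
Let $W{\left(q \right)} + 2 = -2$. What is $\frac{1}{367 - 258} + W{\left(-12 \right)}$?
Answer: $- \frac{435}{109} \approx -3.9908$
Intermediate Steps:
$W{\left(q \right)} = -4$ ($W{\left(q \right)} = -2 - 2 = -4$)
$\frac{1}{367 - 258} + W{\left(-12 \right)} = \frac{1}{367 - 258} - 4 = \frac{1}{109} - 4 = - \frac{435}{109}$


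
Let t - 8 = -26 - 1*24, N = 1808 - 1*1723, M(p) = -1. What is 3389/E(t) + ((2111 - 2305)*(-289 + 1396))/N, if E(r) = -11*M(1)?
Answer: -2074273/935 ≈ -2218.5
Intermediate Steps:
N = 85 (N = 1808 - 1723 = 85)
t = -42 (t = 8 + (-26 - 1*24) = 8 + (-26 - 24) = 8 - 50 = -42)
E(r) = 11 (E(r) = -11*(-1) = 11)
3389/E(t) + ((2111 - 2305)*(-289 + 1396))/N = 3389/11 + ((2111 - 2305)*(-289 + 1396))/85 = 3389*(1/11) - 194*1107*(1/85) = 3389/11 - 214758*1/85 = 3389/11 - 214758/85 = -2074273/935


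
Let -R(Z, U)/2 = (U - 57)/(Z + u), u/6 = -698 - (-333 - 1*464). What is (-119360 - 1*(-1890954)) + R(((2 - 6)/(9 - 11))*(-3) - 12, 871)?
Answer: 255109129/144 ≈ 1.7716e+6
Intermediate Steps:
u = 594 (u = 6*(-698 - (-333 - 1*464)) = 6*(-698 - (-333 - 464)) = 6*(-698 - 1*(-797)) = 6*(-698 + 797) = 6*99 = 594)
R(Z, U) = -2*(-57 + U)/(594 + Z) (R(Z, U) = -2*(U - 57)/(Z + 594) = -2*(-57 + U)/(594 + Z))
(-119360 - 1*(-1890954)) + R(((2 - 6)/(9 - 11))*(-3) - 12, 871) = (-119360 - 1*(-1890954)) + 2*(57 - 1*871)/(594 + (((2 - 6)/(9 - 11))*(-3) - 12)) = (-119360 + 1890954) + 2*(57 - 871)/(594 + (-4/(-2)*(-3) - 12)) = 1771594 + 2*(-814)/(594 + (-4*(-½)*(-3) - 12)) = 1771594 + 2*(-814)/(594 + (2*(-3) - 12)) = 1771594 + 2*(-814)/(594 + (-6 - 12)) = 1771594 + 2*(-814)/(594 - 18) = 1771594 + 2*(-814)/576 = 1771594 + 2*(1/576)*(-814) = 1771594 - 407/144 = 255109129/144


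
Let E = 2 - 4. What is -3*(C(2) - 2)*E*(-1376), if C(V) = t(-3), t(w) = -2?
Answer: 33024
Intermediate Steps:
C(V) = -2
E = -2
-3*(C(2) - 2)*E*(-1376) = -3*(-2 - 2)*(-2)*(-1376) = -(-12)*(-2)*(-1376) = -3*8*(-1376) = -24*(-1376) = 33024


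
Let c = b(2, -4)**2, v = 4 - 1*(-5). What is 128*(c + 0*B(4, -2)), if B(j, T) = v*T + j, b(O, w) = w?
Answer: 2048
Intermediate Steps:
v = 9 (v = 4 + 5 = 9)
B(j, T) = j + 9*T (B(j, T) = 9*T + j = j + 9*T)
c = 16 (c = (-4)**2 = 16)
128*(c + 0*B(4, -2)) = 128*(16 + 0*(4 + 9*(-2))) = 128*(16 + 0*(4 - 18)) = 128*(16 + 0*(-14)) = 128*(16 + 0) = 128*16 = 2048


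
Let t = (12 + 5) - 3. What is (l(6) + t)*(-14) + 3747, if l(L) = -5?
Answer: 3621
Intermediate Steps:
t = 14 (t = 17 - 3 = 14)
(l(6) + t)*(-14) + 3747 = (-5 + 14)*(-14) + 3747 = 9*(-14) + 3747 = -126 + 3747 = 3621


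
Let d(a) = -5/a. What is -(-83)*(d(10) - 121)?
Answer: -20169/2 ≈ -10085.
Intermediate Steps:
-(-83)*(d(10) - 121) = -(-83)*(-5/10 - 121) = -(-83)*(-5*⅒ - 121) = -(-83)*(-½ - 121) = -(-83)*(-243)/2 = -1*20169/2 = -20169/2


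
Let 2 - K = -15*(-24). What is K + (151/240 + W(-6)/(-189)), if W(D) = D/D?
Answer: -5403527/15120 ≈ -357.38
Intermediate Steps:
W(D) = 1
K = -358 (K = 2 - (-15)*(-24) = 2 - 1*360 = 2 - 360 = -358)
K + (151/240 + W(-6)/(-189)) = -358 + (151/240 + 1/(-189)) = -358 + (151*(1/240) + 1*(-1/189)) = -358 + (151/240 - 1/189) = -358 + 9433/15120 = -5403527/15120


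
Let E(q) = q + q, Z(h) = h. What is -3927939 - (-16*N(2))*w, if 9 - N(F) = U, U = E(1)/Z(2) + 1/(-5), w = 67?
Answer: -19595743/5 ≈ -3.9191e+6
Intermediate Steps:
E(q) = 2*q
U = ⅘ (U = (2*1)/2 + 1/(-5) = 2*(½) + 1*(-⅕) = 1 - ⅕ = ⅘ ≈ 0.80000)
N(F) = 41/5 (N(F) = 9 - 1*⅘ = 9 - ⅘ = 41/5)
-3927939 - (-16*N(2))*w = -3927939 - (-16*41/5)*67 = -3927939 - (-656)*67/5 = -3927939 - 1*(-43952/5) = -3927939 + 43952/5 = -19595743/5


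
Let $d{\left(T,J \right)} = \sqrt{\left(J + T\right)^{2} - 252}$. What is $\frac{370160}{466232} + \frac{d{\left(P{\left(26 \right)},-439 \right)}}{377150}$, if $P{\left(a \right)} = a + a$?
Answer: $\frac{46270}{58279} + \frac{3 \sqrt{16613}}{377150} \approx 0.79496$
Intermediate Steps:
$P{\left(a \right)} = 2 a$
$d{\left(T,J \right)} = \sqrt{-252 + \left(J + T\right)^{2}}$
$\frac{370160}{466232} + \frac{d{\left(P{\left(26 \right)},-439 \right)}}{377150} = \frac{370160}{466232} + \frac{\sqrt{-252 + \left(-439 + 2 \cdot 26\right)^{2}}}{377150} = 370160 \cdot \frac{1}{466232} + \sqrt{-252 + \left(-439 + 52\right)^{2}} \cdot \frac{1}{377150} = \frac{46270}{58279} + \sqrt{-252 + \left(-387\right)^{2}} \cdot \frac{1}{377150} = \frac{46270}{58279} + \sqrt{-252 + 149769} \cdot \frac{1}{377150} = \frac{46270}{58279} + \sqrt{149517} \cdot \frac{1}{377150} = \frac{46270}{58279} + 3 \sqrt{16613} \cdot \frac{1}{377150} = \frac{46270}{58279} + \frac{3 \sqrt{16613}}{377150}$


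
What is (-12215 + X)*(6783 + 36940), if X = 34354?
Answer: 967983497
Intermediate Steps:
(-12215 + X)*(6783 + 36940) = (-12215 + 34354)*(6783 + 36940) = 22139*43723 = 967983497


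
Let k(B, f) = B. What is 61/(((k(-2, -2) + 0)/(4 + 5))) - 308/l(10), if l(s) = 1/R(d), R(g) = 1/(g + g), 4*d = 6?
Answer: -2263/6 ≈ -377.17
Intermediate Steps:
d = 3/2 (d = (¼)*6 = 3/2 ≈ 1.5000)
R(g) = 1/(2*g)
l(s) = 3 (l(s) = 1/(1/(2*(3/2))) = 1/((½)*(⅔)) = 1/(⅓) = 3)
61/(((k(-2, -2) + 0)/(4 + 5))) - 308/l(10) = 61/(((-2 + 0)/(4 + 5))) - 308/3 = 61/((-2/9)) - 308*⅓ = 61/((-2*⅑)) - 308/3 = 61/(-2/9) - 308/3 = 61*(-9/2) - 308/3 = -549/2 - 308/3 = -2263/6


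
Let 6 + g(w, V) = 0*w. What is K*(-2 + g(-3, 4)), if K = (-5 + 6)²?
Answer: -8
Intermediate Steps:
g(w, V) = -6 (g(w, V) = -6 + 0*w = -6 + 0 = -6)
K = 1 (K = 1² = 1)
K*(-2 + g(-3, 4)) = 1*(-2 - 6) = 1*(-8) = -8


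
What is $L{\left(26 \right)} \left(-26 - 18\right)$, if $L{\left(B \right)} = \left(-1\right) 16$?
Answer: $704$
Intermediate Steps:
$L{\left(B \right)} = -16$
$L{\left(26 \right)} \left(-26 - 18\right) = - 16 \left(-26 - 18\right) = \left(-16\right) \left(-44\right) = 704$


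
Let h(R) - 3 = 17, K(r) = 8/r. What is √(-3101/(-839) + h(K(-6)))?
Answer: 141*√839/839 ≈ 4.8679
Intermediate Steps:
h(R) = 20 (h(R) = 3 + 17 = 20)
√(-3101/(-839) + h(K(-6))) = √(-3101/(-839) + 20) = √(-3101*(-1/839) + 20) = √(3101/839 + 20) = √(19881/839) = 141*√839/839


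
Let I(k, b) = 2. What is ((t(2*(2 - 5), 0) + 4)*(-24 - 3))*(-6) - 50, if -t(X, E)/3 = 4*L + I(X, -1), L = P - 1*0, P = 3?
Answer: -6206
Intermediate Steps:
L = 3 (L = 3 - 1*0 = 3 + 0 = 3)
t(X, E) = -42 (t(X, E) = -3*(4*3 + 2) = -3*(12 + 2) = -3*14 = -42)
((t(2*(2 - 5), 0) + 4)*(-24 - 3))*(-6) - 50 = ((-42 + 4)*(-24 - 3))*(-6) - 50 = -38*(-27)*(-6) - 50 = 1026*(-6) - 50 = -6156 - 50 = -6206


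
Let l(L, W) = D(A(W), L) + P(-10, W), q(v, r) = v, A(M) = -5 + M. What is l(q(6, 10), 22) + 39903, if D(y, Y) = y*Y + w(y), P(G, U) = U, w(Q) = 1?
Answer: 40028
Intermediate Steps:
D(y, Y) = 1 + Y*y (D(y, Y) = y*Y + 1 = Y*y + 1 = 1 + Y*y)
l(L, W) = 1 + W + L*(-5 + W) (l(L, W) = (1 + L*(-5 + W)) + W = 1 + W + L*(-5 + W))
l(q(6, 10), 22) + 39903 = (1 + 22 + 6*(-5 + 22)) + 39903 = (1 + 22 + 6*17) + 39903 = (1 + 22 + 102) + 39903 = 125 + 39903 = 40028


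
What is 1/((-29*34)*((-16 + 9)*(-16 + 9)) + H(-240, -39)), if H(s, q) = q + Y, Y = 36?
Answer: -1/48317 ≈ -2.0697e-5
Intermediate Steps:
H(s, q) = 36 + q (H(s, q) = q + 36 = 36 + q)
1/((-29*34)*((-16 + 9)*(-16 + 9)) + H(-240, -39)) = 1/((-29*34)*((-16 + 9)*(-16 + 9)) + (36 - 39)) = 1/(-(-6902)*(-7) - 3) = 1/(-986*49 - 3) = 1/(-48314 - 3) = 1/(-48317) = -1/48317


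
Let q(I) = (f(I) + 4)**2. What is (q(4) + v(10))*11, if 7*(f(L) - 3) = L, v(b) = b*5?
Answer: 57849/49 ≈ 1180.6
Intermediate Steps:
v(b) = 5*b
f(L) = 3 + L/7
q(I) = (7 + I/7)**2 (q(I) = ((3 + I/7) + 4)**2 = (7 + I/7)**2)
(q(4) + v(10))*11 = ((49 + 4)**2/49 + 5*10)*11 = ((1/49)*53**2 + 50)*11 = ((1/49)*2809 + 50)*11 = (2809/49 + 50)*11 = (5259/49)*11 = 57849/49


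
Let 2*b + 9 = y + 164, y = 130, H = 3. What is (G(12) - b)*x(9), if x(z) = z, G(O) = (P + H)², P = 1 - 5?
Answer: -2547/2 ≈ -1273.5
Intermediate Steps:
P = -4
G(O) = 1 (G(O) = (-4 + 3)² = (-1)² = 1)
b = 285/2 (b = -9/2 + (130 + 164)/2 = -9/2 + (½)*294 = -9/2 + 147 = 285/2 ≈ 142.50)
(G(12) - b)*x(9) = (1 - 1*285/2)*9 = (1 - 285/2)*9 = -283/2*9 = -2547/2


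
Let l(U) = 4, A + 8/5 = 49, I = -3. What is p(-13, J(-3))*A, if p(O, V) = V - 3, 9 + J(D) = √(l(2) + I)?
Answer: -2607/5 ≈ -521.40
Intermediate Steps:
A = 237/5 (A = -8/5 + 49 = 237/5 ≈ 47.400)
J(D) = -8 (J(D) = -9 + √(4 - 3) = -9 + √1 = -9 + 1 = -8)
p(O, V) = -3 + V
p(-13, J(-3))*A = (-3 - 8)*(237/5) = -11*237/5 = -2607/5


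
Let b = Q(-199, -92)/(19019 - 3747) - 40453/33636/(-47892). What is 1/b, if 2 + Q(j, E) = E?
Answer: -3075199150608/18850795139 ≈ -163.13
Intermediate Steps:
Q(j, E) = -2 + E
b = -18850795139/3075199150608 (b = (-2 - 92)/(19019 - 3747) - 40453/33636/(-47892) = -94/15272 - 40453*1/33636*(-1/47892) = -94*1/15272 - 40453/33636*(-1/47892) = -47/7636 + 40453/1610895312 = -18850795139/3075199150608 ≈ -0.0061299)
1/b = 1/(-18850795139/3075199150608) = -3075199150608/18850795139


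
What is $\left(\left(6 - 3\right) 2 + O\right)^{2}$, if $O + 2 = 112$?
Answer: $13456$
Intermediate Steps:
$O = 110$ ($O = -2 + 112 = 110$)
$\left(\left(6 - 3\right) 2 + O\right)^{2} = \left(\left(6 - 3\right) 2 + 110\right)^{2} = \left(3 \cdot 2 + 110\right)^{2} = \left(6 + 110\right)^{2} = 116^{2} = 13456$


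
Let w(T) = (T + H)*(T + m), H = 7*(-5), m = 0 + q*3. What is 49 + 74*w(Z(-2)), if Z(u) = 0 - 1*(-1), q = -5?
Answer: 35273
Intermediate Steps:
m = -15 (m = 0 - 5*3 = 0 - 15 = -15)
H = -35
Z(u) = 1 (Z(u) = 0 + 1 = 1)
w(T) = (-35 + T)*(-15 + T) (w(T) = (T - 35)*(T - 15) = (-35 + T)*(-15 + T))
49 + 74*w(Z(-2)) = 49 + 74*(525 + 1**2 - 50*1) = 49 + 74*(525 + 1 - 50) = 49 + 74*476 = 49 + 35224 = 35273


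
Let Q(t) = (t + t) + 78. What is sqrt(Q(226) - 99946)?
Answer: 34*I*sqrt(86) ≈ 315.3*I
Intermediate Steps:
Q(t) = 78 + 2*t (Q(t) = 2*t + 78 = 78 + 2*t)
sqrt(Q(226) - 99946) = sqrt((78 + 2*226) - 99946) = sqrt((78 + 452) - 99946) = sqrt(530 - 99946) = sqrt(-99416) = 34*I*sqrt(86)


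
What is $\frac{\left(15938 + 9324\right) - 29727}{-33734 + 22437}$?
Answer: $\frac{4465}{11297} \approx 0.39524$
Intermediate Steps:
$\frac{\left(15938 + 9324\right) - 29727}{-33734 + 22437} = \frac{25262 - 29727}{-11297} = \left(-4465\right) \left(- \frac{1}{11297}\right) = \frac{4465}{11297}$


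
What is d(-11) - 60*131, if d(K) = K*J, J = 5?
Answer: -7915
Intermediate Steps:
d(K) = 5*K (d(K) = K*5 = 5*K)
d(-11) - 60*131 = 5*(-11) - 60*131 = -55 - 7860 = -7915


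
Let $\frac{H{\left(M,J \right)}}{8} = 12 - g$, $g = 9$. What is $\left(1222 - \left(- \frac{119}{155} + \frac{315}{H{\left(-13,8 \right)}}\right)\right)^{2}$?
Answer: $\frac{2249871001849}{1537600} \approx 1.4632 \cdot 10^{6}$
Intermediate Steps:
$H{\left(M,J \right)} = 24$ ($H{\left(M,J \right)} = 8 \left(12 - 9\right) = 8 \cdot 3 = 24$)
$\left(1222 - \left(- \frac{119}{155} + \frac{315}{H{\left(-13,8 \right)}}\right)\right)^{2} = \left(1222 - \left(- \frac{119}{155} + \frac{105}{8}\right)\right)^{2} = \left(1222 - \frac{15323}{1240}\right)^{2} = \left(\frac{1499957}{1240}\right)^{2} = \frac{2249871001849}{1537600}$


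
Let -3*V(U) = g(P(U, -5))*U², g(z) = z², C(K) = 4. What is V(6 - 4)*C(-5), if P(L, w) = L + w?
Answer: -48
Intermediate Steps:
V(U) = -U²*(-5 + U)²/3 (V(U) = -(U - 5)²*U²/3 = -(-5 + U)²*U²/3 = -U²*(-5 + U)²/3)
V(6 - 4)*C(-5) = -(6 - 4)²*(-5 + (6 - 4))²/3*4 = -⅓*2²*(-5 + 2)²*4 = -⅓*4*(-3)²*4 = -⅓*4*9*4 = -12*4 = -48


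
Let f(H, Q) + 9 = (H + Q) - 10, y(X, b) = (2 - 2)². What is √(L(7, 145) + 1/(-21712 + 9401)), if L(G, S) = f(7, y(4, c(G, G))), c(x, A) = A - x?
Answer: I*√1818740963/12311 ≈ 3.4641*I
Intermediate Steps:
y(X, b) = 0 (y(X, b) = 0² = 0)
f(H, Q) = -19 + H + Q (f(H, Q) = -9 + ((H + Q) - 10) = -9 + (-10 + H + Q) = -19 + H + Q)
L(G, S) = -12 (L(G, S) = -19 + 7 + 0 = -12)
√(L(7, 145) + 1/(-21712 + 9401)) = √(-12 + 1/(-21712 + 9401)) = √(-12 + 1/(-12311)) = √(-12 - 1/12311) = √(-147733/12311) = I*√1818740963/12311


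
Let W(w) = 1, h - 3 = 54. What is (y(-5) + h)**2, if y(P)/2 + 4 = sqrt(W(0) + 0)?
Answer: 2601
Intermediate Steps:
h = 57 (h = 3 + 54 = 57)
y(P) = -6 (y(P) = -8 + 2*sqrt(1 + 0) = -8 + 2*sqrt(1) = -8 + 2*1 = -8 + 2 = -6)
(y(-5) + h)**2 = (-6 + 57)**2 = 51**2 = 2601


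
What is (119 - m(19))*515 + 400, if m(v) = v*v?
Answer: -124230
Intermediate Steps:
m(v) = v²
(119 - m(19))*515 + 400 = (119 - 1*19²)*515 + 400 = (119 - 1*361)*515 + 400 = (119 - 361)*515 + 400 = -242*515 + 400 = -124630 + 400 = -124230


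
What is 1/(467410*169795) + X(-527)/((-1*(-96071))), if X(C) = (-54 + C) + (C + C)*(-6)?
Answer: 455786768391921/7624567406747450 ≈ 0.059779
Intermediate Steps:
X(C) = -54 - 11*C (X(C) = (-54 + C) + (2*C)*(-6) = (-54 + C) - 12*C = -54 - 11*C)
1/(467410*169795) + X(-527)/((-1*(-96071))) = 1/(467410*169795) + (-54 - 11*(-527))/((-1*(-96071))) = (1/467410)*(1/169795) + (-54 + 5797)/96071 = 1/79363880950 + 5743*(1/96071) = 1/79363880950 + 5743/96071 = 455786768391921/7624567406747450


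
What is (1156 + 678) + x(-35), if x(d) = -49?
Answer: 1785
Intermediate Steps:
(1156 + 678) + x(-35) = (1156 + 678) - 49 = 1834 - 49 = 1785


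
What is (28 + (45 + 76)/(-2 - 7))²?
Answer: 17161/81 ≈ 211.86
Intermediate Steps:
(28 + (45 + 76)/(-2 - 7))² = (28 + 121/(-9))² = (28 + 121*(-⅑))² = (28 - 121/9)² = (131/9)² = 17161/81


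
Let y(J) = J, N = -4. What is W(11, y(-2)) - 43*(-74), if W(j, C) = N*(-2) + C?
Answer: 3188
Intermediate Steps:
W(j, C) = 8 + C (W(j, C) = -4*(-2) + C = 8 + C)
W(11, y(-2)) - 43*(-74) = (8 - 2) - 43*(-74) = 6 + 3182 = 3188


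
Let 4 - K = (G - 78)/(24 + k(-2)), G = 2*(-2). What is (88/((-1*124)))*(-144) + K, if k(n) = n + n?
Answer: 34191/310 ≈ 110.29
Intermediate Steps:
G = -4
k(n) = 2*n
K = 81/10 (K = 4 - (-4 - 78)/(24 + 2*(-2)) = 4 - (-82)/(24 - 4) = 4 - (-82)/20 = 4 - 1*(-41/10) = 4 + 41/10 = 81/10 ≈ 8.1000)
(88/((-1*124)))*(-144) + K = (88/((-1*124)))*(-144) + 81/10 = (88/(-124))*(-144) + 81/10 = (88*(-1/124))*(-144) + 81/10 = -22/31*(-144) + 81/10 = 3168/31 + 81/10 = 34191/310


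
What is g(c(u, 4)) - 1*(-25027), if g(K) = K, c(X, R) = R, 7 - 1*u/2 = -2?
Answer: 25031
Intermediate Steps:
u = 18 (u = 14 - 2*(-2) = 14 + 4 = 18)
g(c(u, 4)) - 1*(-25027) = 4 - 1*(-25027) = 4 + 25027 = 25031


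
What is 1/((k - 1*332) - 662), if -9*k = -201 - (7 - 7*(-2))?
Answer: -3/2908 ≈ -0.0010316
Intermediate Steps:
k = 74/3 (k = -(-201 - (7 - 7*(-2)))/9 = -(-201 - (7 + 14))/9 = -(-201 - 1*21)/9 = -(-201 - 21)/9 = -⅑*(-222) = 74/3 ≈ 24.667)
1/((k - 1*332) - 662) = 1/((74/3 - 1*332) - 662) = 1/((74/3 - 332) - 662) = 1/(-922/3 - 662) = 1/(-2908/3) = -3/2908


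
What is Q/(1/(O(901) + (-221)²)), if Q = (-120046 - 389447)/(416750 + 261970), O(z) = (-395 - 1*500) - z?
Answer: -1597939879/45248 ≈ -35315.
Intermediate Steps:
O(z) = -895 - z (O(z) = (-395 - 500) - z = -895 - z)
Q = -169831/226240 (Q = -509493/678720 = -509493*1/678720 = -169831/226240 ≈ -0.75067)
Q/(1/(O(901) + (-221)²)) = -(4071358563/113120 - 153017731/226240) = -169831/(226240*(1/((-895 - 901) + 48841))) = -169831/(226240*(1/(-1796 + 48841))) = -169831/(226240*(1/47045)) = -169831/(226240*1/47045) = -169831/226240*47045 = -1597939879/45248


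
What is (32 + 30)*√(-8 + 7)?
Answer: 62*I ≈ 62.0*I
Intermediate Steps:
(32 + 30)*√(-8 + 7) = 62*√(-1) = 62*I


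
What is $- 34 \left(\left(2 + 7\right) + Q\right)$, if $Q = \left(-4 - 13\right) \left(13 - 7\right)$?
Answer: $3162$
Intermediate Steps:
$Q = -102$ ($Q = \left(-17\right) 6 = -102$)
$- 34 \left(\left(2 + 7\right) + Q\right) = - 34 \left(\left(2 + 7\right) - 102\right) = - 34 \left(9 - 102\right) = \left(-34\right) \left(-93\right) = 3162$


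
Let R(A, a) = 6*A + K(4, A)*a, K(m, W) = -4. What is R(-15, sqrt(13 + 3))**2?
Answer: 11236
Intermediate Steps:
R(A, a) = -4*a + 6*A (R(A, a) = 6*A - 4*a = -4*a + 6*A)
R(-15, sqrt(13 + 3))**2 = (-4*sqrt(13 + 3) + 6*(-15))**2 = (-4*sqrt(16) - 90)**2 = (-4*4 - 90)**2 = (-16 - 90)**2 = (-106)**2 = 11236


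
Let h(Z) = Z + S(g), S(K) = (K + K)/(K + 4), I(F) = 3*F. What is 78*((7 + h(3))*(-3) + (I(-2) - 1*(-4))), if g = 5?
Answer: -2756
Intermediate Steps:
S(K) = 2*K/(4 + K) (S(K) = (2*K)/(4 + K) = 2*K/(4 + K))
h(Z) = 10/9 + Z (h(Z) = Z + 2*5/(4 + 5) = Z + 2*5/9 = Z + 2*5*(⅑) = Z + 10/9 = 10/9 + Z)
78*((7 + h(3))*(-3) + (I(-2) - 1*(-4))) = 78*((7 + (10/9 + 3))*(-3) + (3*(-2) - 1*(-4))) = 78*((7 + 37/9)*(-3) + (-6 + 4)) = 78*((100/9)*(-3) - 2) = 78*(-100/3 - 2) = 78*(-106/3) = -2756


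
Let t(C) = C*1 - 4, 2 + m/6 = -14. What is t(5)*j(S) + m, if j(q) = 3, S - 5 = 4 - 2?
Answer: -93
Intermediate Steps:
m = -96 (m = -12 + 6*(-14) = -12 - 84 = -96)
S = 7 (S = 5 + (4 - 2) = 5 + 2 = 7)
t(C) = -4 + C (t(C) = C - 4 = -4 + C)
t(5)*j(S) + m = (-4 + 5)*3 - 96 = 1*3 - 96 = 3 - 96 = -93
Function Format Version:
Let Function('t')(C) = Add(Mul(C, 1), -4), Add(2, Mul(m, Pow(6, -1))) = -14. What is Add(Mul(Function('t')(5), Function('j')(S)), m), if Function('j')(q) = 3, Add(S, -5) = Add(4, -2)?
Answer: -93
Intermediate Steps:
m = -96 (m = Add(-12, Mul(6, -14)) = Add(-12, -84) = -96)
S = 7 (S = Add(5, Add(4, -2)) = Add(5, 2) = 7)
Function('t')(C) = Add(-4, C) (Function('t')(C) = Add(C, -4) = Add(-4, C))
Add(Mul(Function('t')(5), Function('j')(S)), m) = Add(Mul(Add(-4, 5), 3), -96) = Add(Mul(1, 3), -96) = Add(3, -96) = -93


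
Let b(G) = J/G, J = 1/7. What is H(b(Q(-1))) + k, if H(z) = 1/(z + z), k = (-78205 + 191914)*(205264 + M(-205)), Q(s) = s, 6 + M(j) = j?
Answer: 46632743147/2 ≈ 2.3316e+10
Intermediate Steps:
J = ⅐ ≈ 0.14286
M(j) = -6 + j
k = 23316371577 (k = (-78205 + 191914)*(205264 + (-6 - 205)) = 113709*(205264 - 211) = 113709*205053 = 23316371577)
b(G) = 1/(7*G)
H(z) = 1/(2*z)
H(b(Q(-1))) + k = 1/(2*(((⅐)/(-1)))) + 23316371577 = 1/(2*(((⅐)*(-1)))) + 23316371577 = 1/(2*(-⅐)) + 23316371577 = (½)*(-7) + 23316371577 = -7/2 + 23316371577 = 46632743147/2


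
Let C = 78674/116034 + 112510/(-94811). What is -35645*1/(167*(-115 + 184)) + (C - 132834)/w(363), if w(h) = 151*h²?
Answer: -1303220289415212577756/420386247298161691173 ≈ -3.1001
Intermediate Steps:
C = -2797912363/5500649787 (C = 78674*(1/116034) + 112510*(-1/94811) = 39337/58017 - 112510/94811 = -2797912363/5500649787 ≈ -0.50865)
-35645*1/(167*(-115 + 184)) + (C - 132834)/w(363) = -35645*1/(167*(-115 + 184)) + (-2797912363/5500649787 - 132834)/((151*363²)) = -35645/(167*69) - 730676111718721/(5500649787*(151*131769)) = -35645/11523 - 730676111718721/5500649787/19897119 = -35645*1/11523 - 730676111718721/5500649787*1/19897119 = -35645/11523 - 730676111718721/109447083389263653 = -1303220289415212577756/420386247298161691173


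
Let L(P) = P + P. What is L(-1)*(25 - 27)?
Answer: 4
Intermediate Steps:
L(P) = 2*P
L(-1)*(25 - 27) = (2*(-1))*(25 - 27) = -2*(-2) = 4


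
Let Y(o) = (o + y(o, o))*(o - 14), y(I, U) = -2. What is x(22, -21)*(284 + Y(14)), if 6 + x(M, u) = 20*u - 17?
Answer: -125812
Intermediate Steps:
x(M, u) = -23 + 20*u (x(M, u) = -6 + (20*u - 17) = -6 + (-17 + 20*u) = -23 + 20*u)
Y(o) = (-14 + o)*(-2 + o) (Y(o) = (o - 2)*(o - 14) = (-2 + o)*(-14 + o) = (-14 + o)*(-2 + o))
x(22, -21)*(284 + Y(14)) = (-23 + 20*(-21))*(284 + (28 + 14**2 - 16*14)) = (-23 - 420)*(284 + (28 + 196 - 224)) = -443*(284 + 0) = -443*284 = -125812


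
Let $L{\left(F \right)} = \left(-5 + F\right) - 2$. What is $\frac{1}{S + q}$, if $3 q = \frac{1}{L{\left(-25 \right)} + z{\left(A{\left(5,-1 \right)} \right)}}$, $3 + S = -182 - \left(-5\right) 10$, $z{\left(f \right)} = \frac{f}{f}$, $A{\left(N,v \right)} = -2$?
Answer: $- \frac{93}{12556} \approx -0.0074068$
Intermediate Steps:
$L{\left(F \right)} = -7 + F$
$z{\left(f \right)} = 1$
$S = -135$ ($S = -3 - \left(182 - 50\right) = -3 - 132 = -135$)
$q = - \frac{1}{93}$ ($q = \frac{1}{3 \left(\left(-7 - 25\right) + 1\right)} = \frac{1}{3 \left(-32 + 1\right)} = \frac{1}{3 \left(-31\right)} = \frac{1}{3} \left(- \frac{1}{31}\right) = - \frac{1}{93} \approx -0.010753$)
$\frac{1}{S + q} = \frac{1}{-135 - \frac{1}{93}} = \frac{1}{- \frac{12556}{93}} = - \frac{93}{12556}$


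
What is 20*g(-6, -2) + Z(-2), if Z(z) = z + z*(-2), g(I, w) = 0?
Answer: 2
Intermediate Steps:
Z(z) = -z (Z(z) = z - 2*z = -z)
20*g(-6, -2) + Z(-2) = 20*0 - 1*(-2) = 0 + 2 = 2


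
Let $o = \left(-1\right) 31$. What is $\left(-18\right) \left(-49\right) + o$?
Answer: $851$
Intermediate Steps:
$o = -31$
$\left(-18\right) \left(-49\right) + o = \left(-18\right) \left(-49\right) - 31 = 882 - 31 = 851$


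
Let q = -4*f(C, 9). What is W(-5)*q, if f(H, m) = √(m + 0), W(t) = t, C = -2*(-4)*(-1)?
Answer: 60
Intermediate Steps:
C = -8 (C = 8*(-1) = -8)
f(H, m) = √m
q = -12 (q = -4*√9 = -4*3 = -12)
W(-5)*q = -5*(-12) = 60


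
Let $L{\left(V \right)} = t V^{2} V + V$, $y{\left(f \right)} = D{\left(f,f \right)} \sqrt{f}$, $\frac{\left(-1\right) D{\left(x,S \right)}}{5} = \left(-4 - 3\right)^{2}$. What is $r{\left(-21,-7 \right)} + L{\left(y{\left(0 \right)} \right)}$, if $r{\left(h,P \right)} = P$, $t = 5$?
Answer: $-7$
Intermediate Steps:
$D{\left(x,S \right)} = -245$ ($D{\left(x,S \right)} = - 5 \left(-4 - 3\right)^{2} = - 5 \left(-7\right)^{2} = \left(-5\right) 49 = -245$)
$y{\left(f \right)} = - 245 \sqrt{f}$
$L{\left(V \right)} = V + 5 V^{3}$ ($L{\left(V \right)} = 5 V^{2} V + V = 5 V^{3} + V = V + 5 V^{3}$)
$r{\left(-21,-7 \right)} + L{\left(y{\left(0 \right)} \right)} = -7 + \left(- 245 \sqrt{0} + 5 \left(- 245 \sqrt{0}\right)^{3}\right) = -7 + \left(\left(-245\right) 0 + 5 \left(\left(-245\right) 0\right)^{3}\right) = -7 + \left(0 + 5 \cdot 0^{3}\right) = -7 + \left(0 + 5 \cdot 0\right) = -7 + \left(0 + 0\right) = -7 + 0 = -7$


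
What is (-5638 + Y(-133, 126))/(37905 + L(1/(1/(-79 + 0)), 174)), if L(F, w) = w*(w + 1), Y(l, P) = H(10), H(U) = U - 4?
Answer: -5632/68355 ≈ -0.082393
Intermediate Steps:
H(U) = -4 + U
Y(l, P) = 6 (Y(l, P) = -4 + 10 = 6)
L(F, w) = w*(1 + w)
(-5638 + Y(-133, 126))/(37905 + L(1/(1/(-79 + 0)), 174)) = (-5638 + 6)/(37905 + 174*(1 + 174)) = -5632/(37905 + 174*175) = -5632/(37905 + 30450) = -5632/68355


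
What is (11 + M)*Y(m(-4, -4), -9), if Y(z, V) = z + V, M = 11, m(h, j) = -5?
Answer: -308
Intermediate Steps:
Y(z, V) = V + z
(11 + M)*Y(m(-4, -4), -9) = (11 + 11)*(-9 - 5) = 22*(-14) = -308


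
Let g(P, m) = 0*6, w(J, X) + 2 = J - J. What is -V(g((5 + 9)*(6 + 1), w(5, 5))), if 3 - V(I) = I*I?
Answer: -3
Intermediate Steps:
w(J, X) = -2 (w(J, X) = -2 + (J - J) = -2 + 0 = -2)
g(P, m) = 0
V(I) = 3 - I² (V(I) = 3 - I*I = 3 - I²)
-V(g((5 + 9)*(6 + 1), w(5, 5))) = -(3 - 1*0²) = -(3 - 1*0) = -(3 + 0) = -1*3 = -3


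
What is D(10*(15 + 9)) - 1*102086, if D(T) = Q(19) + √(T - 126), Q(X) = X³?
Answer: -95227 + √114 ≈ -95216.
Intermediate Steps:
D(T) = 6859 + √(-126 + T) (D(T) = 19³ + √(T - 126) = 6859 + √(-126 + T))
D(10*(15 + 9)) - 1*102086 = (6859 + √(-126 + 10*(15 + 9))) - 1*102086 = (6859 + √(-126 + 10*24)) - 102086 = (6859 + √(-126 + 240)) - 102086 = (6859 + √114) - 102086 = -95227 + √114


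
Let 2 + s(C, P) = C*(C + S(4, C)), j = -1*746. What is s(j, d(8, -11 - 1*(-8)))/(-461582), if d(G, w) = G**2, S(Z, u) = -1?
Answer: -25330/20981 ≈ -1.2073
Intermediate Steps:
j = -746
s(C, P) = -2 + C*(-1 + C) (s(C, P) = -2 + C*(C - 1) = -2 + C*(-1 + C))
s(j, d(8, -11 - 1*(-8)))/(-461582) = (-2 + (-746)**2 - 1*(-746))/(-461582) = (-2 + 556516 + 746)*(-1/461582) = 557260*(-1/461582) = -25330/20981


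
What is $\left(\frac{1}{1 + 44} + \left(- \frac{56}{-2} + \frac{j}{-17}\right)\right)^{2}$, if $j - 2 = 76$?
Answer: $\frac{321377329}{585225} \approx 549.15$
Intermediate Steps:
$j = 78$ ($j = 2 + 76 = 78$)
$\left(\frac{1}{1 + 44} + \left(- \frac{56}{-2} + \frac{j}{-17}\right)\right)^{2} = \left(\frac{1}{1 + 44} + \left(- \frac{56}{-2} + \frac{78}{-17}\right)\right)^{2} = \left(\frac{1}{45} + \left(\left(-56\right) \left(- \frac{1}{2}\right) + 78 \left(- \frac{1}{17}\right)\right)\right)^{2} = \left(\frac{1}{45} + \left(28 - \frac{78}{17}\right)\right)^{2} = \left(\frac{1}{45} + \frac{398}{17}\right)^{2} = \left(\frac{17927}{765}\right)^{2} = \frac{321377329}{585225}$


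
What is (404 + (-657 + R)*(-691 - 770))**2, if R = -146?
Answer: 1377306446569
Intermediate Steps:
(404 + (-657 + R)*(-691 - 770))**2 = (404 + (-657 - 146)*(-691 - 770))**2 = (404 - 803*(-1461))**2 = (404 + 1173183)**2 = 1173587**2 = 1377306446569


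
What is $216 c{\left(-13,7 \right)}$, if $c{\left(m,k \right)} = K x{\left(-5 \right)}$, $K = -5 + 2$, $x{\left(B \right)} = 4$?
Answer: $-2592$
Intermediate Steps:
$K = -3$
$c{\left(m,k \right)} = -12$ ($c{\left(m,k \right)} = \left(-3\right) 4 = -12$)
$216 c{\left(-13,7 \right)} = 216 \left(-12\right) = -2592$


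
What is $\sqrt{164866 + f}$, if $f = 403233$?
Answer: $\sqrt{568099} \approx 753.72$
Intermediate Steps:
$\sqrt{164866 + f} = \sqrt{164866 + 403233} = \sqrt{568099}$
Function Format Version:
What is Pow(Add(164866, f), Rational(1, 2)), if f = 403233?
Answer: Pow(568099, Rational(1, 2)) ≈ 753.72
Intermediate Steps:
Pow(Add(164866, f), Rational(1, 2)) = Pow(Add(164866, 403233), Rational(1, 2)) = Pow(568099, Rational(1, 2))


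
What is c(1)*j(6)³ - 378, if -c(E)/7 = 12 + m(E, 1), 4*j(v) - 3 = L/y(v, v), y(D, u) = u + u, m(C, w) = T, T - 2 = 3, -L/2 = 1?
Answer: -5810119/13824 ≈ -420.29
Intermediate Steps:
L = -2 (L = -2*1 = -2)
T = 5 (T = 2 + 3 = 5)
m(C, w) = 5
y(D, u) = 2*u
j(v) = ¾ - 1/(4*v) (j(v) = ¾ + (-2*1/(2*v))/4 = ¾ + (-1/v)/4 = ¾ - 1/(4*v))
c(E) = -119 (c(E) = -7*(12 + 5) = -7*17 = -119)
c(1)*j(6)³ - 378 = -119*(-1 + 3*6)³/13824 - 378 = -119*(-1 + 18)³/13824 - 378 = -119*((¼)*(⅙)*17)³ - 378 = -119*(17/24)³ - 378 = -119*4913/13824 - 378 = -584647/13824 - 378 = -5810119/13824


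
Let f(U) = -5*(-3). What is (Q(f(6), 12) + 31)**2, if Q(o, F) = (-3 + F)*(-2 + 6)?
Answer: 4489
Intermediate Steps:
f(U) = 15
Q(o, F) = -12 + 4*F (Q(o, F) = (-3 + F)*4 = -12 + 4*F)
(Q(f(6), 12) + 31)**2 = ((-12 + 4*12) + 31)**2 = ((-12 + 48) + 31)**2 = (36 + 31)**2 = 67**2 = 4489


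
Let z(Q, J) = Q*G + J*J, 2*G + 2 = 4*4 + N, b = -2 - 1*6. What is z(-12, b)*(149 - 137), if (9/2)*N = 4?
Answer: -304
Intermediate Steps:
N = 8/9 (N = (2/9)*4 = 8/9 ≈ 0.88889)
b = -8 (b = -2 - 6 = -8)
G = 67/9 (G = -1 + (4*4 + 8/9)/2 = -1 + (16 + 8/9)/2 = -1 + (½)*(152/9) = -1 + 76/9 = 67/9 ≈ 7.4444)
z(Q, J) = J² + 67*Q/9 (z(Q, J) = Q*(67/9) + J*J = 67*Q/9 + J² = J² + 67*Q/9)
z(-12, b)*(149 - 137) = ((-8)² + (67/9)*(-12))*(149 - 137) = (64 - 268/3)*12 = -76/3*12 = -304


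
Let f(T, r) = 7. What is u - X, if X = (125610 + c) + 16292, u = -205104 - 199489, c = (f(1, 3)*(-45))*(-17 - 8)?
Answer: -554370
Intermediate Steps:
c = 7875 (c = (7*(-45))*(-17 - 8) = -315*(-25) = 7875)
u = -404593
X = 149777 (X = (125610 + 7875) + 16292 = 133485 + 16292 = 149777)
u - X = -404593 - 1*149777 = -404593 - 149777 = -554370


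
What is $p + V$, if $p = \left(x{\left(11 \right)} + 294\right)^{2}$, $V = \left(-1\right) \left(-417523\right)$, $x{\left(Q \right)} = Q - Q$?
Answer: $503959$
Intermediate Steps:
$x{\left(Q \right)} = 0$
$V = 417523$
$p = 86436$ ($p = \left(0 + 294\right)^{2} = 294^{2} = 86436$)
$p + V = 86436 + 417523 = 503959$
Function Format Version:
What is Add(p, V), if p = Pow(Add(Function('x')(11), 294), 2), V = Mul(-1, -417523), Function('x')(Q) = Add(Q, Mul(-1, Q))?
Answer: 503959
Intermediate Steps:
Function('x')(Q) = 0
V = 417523
p = 86436 (p = Pow(Add(0, 294), 2) = Pow(294, 2) = 86436)
Add(p, V) = Add(86436, 417523) = 503959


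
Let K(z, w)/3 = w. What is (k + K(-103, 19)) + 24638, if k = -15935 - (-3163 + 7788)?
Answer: 4135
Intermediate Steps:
K(z, w) = 3*w
k = -20560 (k = -15935 - 1*4625 = -15935 - 4625 = -20560)
(k + K(-103, 19)) + 24638 = (-20560 + 3*19) + 24638 = (-20560 + 57) + 24638 = -20503 + 24638 = 4135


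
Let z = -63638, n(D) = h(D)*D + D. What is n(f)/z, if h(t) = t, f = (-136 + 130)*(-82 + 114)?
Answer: -18336/31819 ≈ -0.57626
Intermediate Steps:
f = -192 (f = -6*32 = -192)
n(D) = D + D**2 (n(D) = D*D + D = D**2 + D = D + D**2)
n(f)/z = -192*(1 - 192)/(-63638) = -192*(-191)*(-1/63638) = 36672*(-1/63638) = -18336/31819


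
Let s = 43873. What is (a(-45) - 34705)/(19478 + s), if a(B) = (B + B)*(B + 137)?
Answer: -42985/63351 ≈ -0.67852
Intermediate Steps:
a(B) = 2*B*(137 + B) (a(B) = (2*B)*(137 + B) = 2*B*(137 + B))
(a(-45) - 34705)/(19478 + s) = (2*(-45)*(137 - 45) - 34705)/(19478 + 43873) = (2*(-45)*92 - 34705)/63351 = (-8280 - 34705)*(1/63351) = -42985*1/63351 = -42985/63351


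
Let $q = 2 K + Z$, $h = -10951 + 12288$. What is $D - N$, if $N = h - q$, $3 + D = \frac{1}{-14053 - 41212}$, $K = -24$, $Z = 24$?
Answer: $- \frac{75381461}{55265} \approx -1364.0$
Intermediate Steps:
$h = 1337$
$q = -24$ ($q = 2 \left(-24\right) + 24 = -48 + 24 = -24$)
$D = - \frac{165796}{55265}$ ($D = -3 + \frac{1}{-14053 - 41212} = -3 + \frac{1}{-55265} = -3 - \frac{1}{55265} = - \frac{165796}{55265} \approx -3.0$)
$N = 1361$ ($N = 1337 - -24 = 1337 + 24 = 1361$)
$D - N = - \frac{165796}{55265} - 1361 = - \frac{75381461}{55265}$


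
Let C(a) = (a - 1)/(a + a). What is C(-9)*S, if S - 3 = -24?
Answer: -35/3 ≈ -11.667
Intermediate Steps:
S = -21 (S = 3 - 24 = -21)
C(a) = (-1 + a)/(2*a) (C(a) = (-1 + a)/((2*a)) = (-1 + a)*(1/(2*a)) = (-1 + a)/(2*a))
C(-9)*S = ((½)*(-1 - 9)/(-9))*(-21) = ((½)*(-⅑)*(-10))*(-21) = (5/9)*(-21) = -35/3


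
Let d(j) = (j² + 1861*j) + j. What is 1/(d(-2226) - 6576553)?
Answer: -1/5766289 ≈ -1.7342e-7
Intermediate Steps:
d(j) = j² + 1862*j
1/(d(-2226) - 6576553) = 1/(-2226*(1862 - 2226) - 6576553) = 1/(-2226*(-364) - 6576553) = 1/(810264 - 6576553) = 1/(-5766289) = -1/5766289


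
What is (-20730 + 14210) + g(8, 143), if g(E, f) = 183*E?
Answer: -5056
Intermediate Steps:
(-20730 + 14210) + g(8, 143) = (-20730 + 14210) + 183*8 = -6520 + 1464 = -5056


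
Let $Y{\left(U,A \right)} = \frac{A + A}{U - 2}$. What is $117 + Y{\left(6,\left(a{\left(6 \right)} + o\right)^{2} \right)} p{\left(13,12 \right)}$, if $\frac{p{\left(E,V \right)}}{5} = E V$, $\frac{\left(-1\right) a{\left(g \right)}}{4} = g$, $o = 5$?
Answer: $140907$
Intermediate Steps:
$a{\left(g \right)} = - 4 g$
$p{\left(E,V \right)} = 5 E V$
$Y{\left(U,A \right)} = \frac{2 A}{-2 + U}$
$117 + Y{\left(6,\left(a{\left(6 \right)} + o\right)^{2} \right)} p{\left(13,12 \right)} = 117 + \frac{2 \left(\left(-4\right) 6 + 5\right)^{2}}{-2 + 6} \cdot 5 \cdot 13 \cdot 12 = 117 + \frac{2 \left(-24 + 5\right)^{2}}{4} \cdot 780 = 117 + 2 \left(-19\right)^{2} \cdot \frac{1}{4} \cdot 780 = 117 + 2 \cdot 361 \cdot \frac{1}{4} \cdot 780 = 117 + \frac{361}{2} \cdot 780 = 117 + 140790 = 140907$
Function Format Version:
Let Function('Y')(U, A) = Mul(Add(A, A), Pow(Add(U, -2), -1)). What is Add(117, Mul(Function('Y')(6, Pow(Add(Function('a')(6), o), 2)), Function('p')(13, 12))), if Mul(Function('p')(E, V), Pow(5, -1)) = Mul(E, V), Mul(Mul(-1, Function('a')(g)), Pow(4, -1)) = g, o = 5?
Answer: 140907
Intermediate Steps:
Function('a')(g) = Mul(-4, g)
Function('p')(E, V) = Mul(5, E, V) (Function('p')(E, V) = Mul(5, Mul(E, V)) = Mul(5, E, V))
Function('Y')(U, A) = Mul(2, A, Pow(Add(-2, U), -1)) (Function('Y')(U, A) = Mul(Mul(2, A), Pow(Add(-2, U), -1)) = Mul(2, A, Pow(Add(-2, U), -1)))
Add(117, Mul(Function('Y')(6, Pow(Add(Function('a')(6), o), 2)), Function('p')(13, 12))) = Add(117, Mul(Mul(2, Pow(Add(Mul(-4, 6), 5), 2), Pow(Add(-2, 6), -1)), Mul(5, 13, 12))) = Add(117, Mul(Mul(2, Pow(Add(-24, 5), 2), Pow(4, -1)), 780)) = Add(117, Mul(Mul(2, Pow(-19, 2), Rational(1, 4)), 780)) = Add(117, Mul(Mul(2, 361, Rational(1, 4)), 780)) = Add(117, Mul(Rational(361, 2), 780)) = Add(117, 140790) = 140907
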